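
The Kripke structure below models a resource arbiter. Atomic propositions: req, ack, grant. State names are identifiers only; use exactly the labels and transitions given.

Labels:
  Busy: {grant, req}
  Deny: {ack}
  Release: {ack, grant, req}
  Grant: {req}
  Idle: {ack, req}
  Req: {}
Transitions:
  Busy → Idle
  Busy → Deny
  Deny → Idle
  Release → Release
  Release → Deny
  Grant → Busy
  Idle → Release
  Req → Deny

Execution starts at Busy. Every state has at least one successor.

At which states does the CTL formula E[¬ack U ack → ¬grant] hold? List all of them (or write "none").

States satisfying ¬ack: {Busy, Grant, Req}.
States satisfying ack → ¬grant: {Busy, Deny, Grant, Idle, Req}.
States satisfying E[¬ack U ack → ¬grant]: {Busy, Deny, Grant, Idle, Req}.

{Busy, Deny, Grant, Idle, Req}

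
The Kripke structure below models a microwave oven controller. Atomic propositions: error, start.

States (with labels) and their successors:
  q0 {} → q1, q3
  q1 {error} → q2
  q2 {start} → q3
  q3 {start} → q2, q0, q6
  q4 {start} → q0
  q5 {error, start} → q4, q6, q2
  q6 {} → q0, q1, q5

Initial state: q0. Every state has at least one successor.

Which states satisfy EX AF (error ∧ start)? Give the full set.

States satisfying AF (error ∧ start): {q5}.
States satisfying EX AF (error ∧ start): {q6}.

{q6}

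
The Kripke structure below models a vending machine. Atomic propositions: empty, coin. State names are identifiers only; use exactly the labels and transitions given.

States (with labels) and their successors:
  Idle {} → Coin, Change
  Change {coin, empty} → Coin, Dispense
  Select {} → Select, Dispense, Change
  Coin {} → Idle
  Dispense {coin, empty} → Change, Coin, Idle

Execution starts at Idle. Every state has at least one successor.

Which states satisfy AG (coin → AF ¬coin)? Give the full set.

none

States satisfying coin → AF ¬coin: {Idle, Select, Coin}.
States satisfying AG (coin → AF ¬coin): ∅.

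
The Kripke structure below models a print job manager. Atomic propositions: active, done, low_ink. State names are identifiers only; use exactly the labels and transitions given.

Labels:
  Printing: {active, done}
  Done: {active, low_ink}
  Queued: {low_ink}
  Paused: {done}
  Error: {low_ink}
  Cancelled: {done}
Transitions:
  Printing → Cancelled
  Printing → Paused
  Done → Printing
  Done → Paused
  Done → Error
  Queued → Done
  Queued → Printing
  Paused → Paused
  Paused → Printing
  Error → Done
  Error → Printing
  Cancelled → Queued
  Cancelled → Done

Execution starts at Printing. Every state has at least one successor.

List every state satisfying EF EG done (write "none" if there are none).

{Printing, Done, Queued, Paused, Error, Cancelled}

States satisfying EG done: {Printing, Paused}.
States satisfying EF EG done: {Printing, Done, Queued, Paused, Error, Cancelled}.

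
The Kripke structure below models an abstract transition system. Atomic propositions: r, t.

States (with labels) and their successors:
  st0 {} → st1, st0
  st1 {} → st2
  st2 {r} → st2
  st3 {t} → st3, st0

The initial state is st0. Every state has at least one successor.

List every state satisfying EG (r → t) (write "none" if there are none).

States satisfying r → t: {st0, st1, st3}.
States satisfying EG (r → t): {st0, st3}.

{st0, st3}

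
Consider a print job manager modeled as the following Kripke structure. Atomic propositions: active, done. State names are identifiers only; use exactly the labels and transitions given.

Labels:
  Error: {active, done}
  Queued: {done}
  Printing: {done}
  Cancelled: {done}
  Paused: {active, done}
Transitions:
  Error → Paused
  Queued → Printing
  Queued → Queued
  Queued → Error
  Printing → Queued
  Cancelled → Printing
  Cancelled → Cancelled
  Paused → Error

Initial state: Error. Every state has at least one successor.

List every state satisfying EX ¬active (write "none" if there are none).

States satisfying ¬active: {Queued, Printing, Cancelled}.
States satisfying EX ¬active: {Queued, Printing, Cancelled}.

{Queued, Printing, Cancelled}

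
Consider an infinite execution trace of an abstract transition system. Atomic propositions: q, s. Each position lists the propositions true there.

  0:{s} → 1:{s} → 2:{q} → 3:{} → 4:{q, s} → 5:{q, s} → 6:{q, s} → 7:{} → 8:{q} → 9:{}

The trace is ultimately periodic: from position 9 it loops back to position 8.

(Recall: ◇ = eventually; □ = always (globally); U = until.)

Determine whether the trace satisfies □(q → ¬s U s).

No

q → ¬s U s must hold at every position from 0 onward. It fails at position 8, so □(q → ¬s U s) is false.
Positions where q holds: 2, 4, 5, 6, 8.
Check ¬s U s at each: 2→ok, 4→ok, 5→ok, 6→ok, 8→fails.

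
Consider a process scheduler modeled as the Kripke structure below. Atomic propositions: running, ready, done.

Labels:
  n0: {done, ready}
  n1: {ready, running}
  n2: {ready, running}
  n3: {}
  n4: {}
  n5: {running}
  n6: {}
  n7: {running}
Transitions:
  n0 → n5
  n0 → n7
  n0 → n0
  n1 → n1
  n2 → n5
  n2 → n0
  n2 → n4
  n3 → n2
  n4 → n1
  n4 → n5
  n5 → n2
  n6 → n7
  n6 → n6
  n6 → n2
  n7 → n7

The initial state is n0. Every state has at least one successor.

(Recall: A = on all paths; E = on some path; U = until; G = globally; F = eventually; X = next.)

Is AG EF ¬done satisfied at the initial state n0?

Yes

States satisfying EF ¬done: {n0, n1, n2, n3, n4, n5, n6, n7}.
States satisfying AG EF ¬done: {n0, n1, n2, n3, n4, n5, n6, n7}.
Every state reachable from n0 satisfies EF ¬done.
n0 ∈ Sat(AG EF ¬done).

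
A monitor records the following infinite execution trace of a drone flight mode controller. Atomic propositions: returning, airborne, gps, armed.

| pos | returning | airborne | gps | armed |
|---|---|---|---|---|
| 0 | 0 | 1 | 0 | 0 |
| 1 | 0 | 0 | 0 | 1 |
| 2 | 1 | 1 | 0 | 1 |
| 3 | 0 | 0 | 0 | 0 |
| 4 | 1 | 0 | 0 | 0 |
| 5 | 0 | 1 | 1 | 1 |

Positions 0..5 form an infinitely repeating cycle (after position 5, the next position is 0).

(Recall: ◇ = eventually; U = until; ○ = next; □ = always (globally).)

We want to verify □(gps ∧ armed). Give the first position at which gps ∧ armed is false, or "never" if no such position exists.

0

At position 0 the labels are {airborne}, so gps ∧ armed is false there. This is the first violation.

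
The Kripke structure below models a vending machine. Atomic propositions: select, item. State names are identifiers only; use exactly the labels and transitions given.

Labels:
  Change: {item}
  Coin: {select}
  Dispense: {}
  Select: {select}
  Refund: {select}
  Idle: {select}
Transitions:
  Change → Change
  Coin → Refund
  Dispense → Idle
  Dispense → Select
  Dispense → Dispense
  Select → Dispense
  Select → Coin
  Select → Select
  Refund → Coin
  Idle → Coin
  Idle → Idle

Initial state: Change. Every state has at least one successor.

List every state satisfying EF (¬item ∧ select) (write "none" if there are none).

States satisfying ¬item ∧ select: {Coin, Select, Refund, Idle}.
States satisfying EF (¬item ∧ select): {Coin, Dispense, Select, Refund, Idle}.

{Coin, Dispense, Select, Refund, Idle}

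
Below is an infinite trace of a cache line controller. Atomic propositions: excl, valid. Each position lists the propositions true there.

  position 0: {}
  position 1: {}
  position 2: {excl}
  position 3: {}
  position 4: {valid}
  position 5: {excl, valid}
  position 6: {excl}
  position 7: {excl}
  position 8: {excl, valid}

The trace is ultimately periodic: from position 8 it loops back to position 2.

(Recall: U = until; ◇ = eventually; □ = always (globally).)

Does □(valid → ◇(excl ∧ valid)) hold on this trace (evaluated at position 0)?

Satisfied

valid → ◇(excl ∧ valid) holds at every position 0..8, and those are all positions ever visited, so □(valid → ◇(excl ∧ valid)) holds.
Positions where valid holds: 4, 5, 8.
Check ◇(excl ∧ valid) at each: 4→ok, 5→ok, 8→ok.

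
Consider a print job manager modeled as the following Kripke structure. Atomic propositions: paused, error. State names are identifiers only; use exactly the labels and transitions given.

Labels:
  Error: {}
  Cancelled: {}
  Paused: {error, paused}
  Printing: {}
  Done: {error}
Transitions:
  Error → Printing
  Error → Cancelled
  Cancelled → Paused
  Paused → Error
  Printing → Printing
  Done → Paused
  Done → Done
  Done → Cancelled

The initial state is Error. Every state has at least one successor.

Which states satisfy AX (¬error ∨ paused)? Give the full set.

{Error, Cancelled, Paused, Printing}

States satisfying ¬error ∨ paused: {Error, Cancelled, Paused, Printing}.
States satisfying AX (¬error ∨ paused): {Error, Cancelled, Paused, Printing}.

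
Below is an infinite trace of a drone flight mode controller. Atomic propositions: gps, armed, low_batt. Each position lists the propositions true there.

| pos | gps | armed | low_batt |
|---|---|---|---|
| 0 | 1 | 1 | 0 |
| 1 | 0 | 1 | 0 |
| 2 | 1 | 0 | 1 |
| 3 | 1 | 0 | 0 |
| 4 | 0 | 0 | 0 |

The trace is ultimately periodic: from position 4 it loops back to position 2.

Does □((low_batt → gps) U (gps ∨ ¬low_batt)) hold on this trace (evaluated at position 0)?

(low_batt → gps) U (gps ∨ ¬low_batt) holds at every position 0..4, and those are all positions ever visited, so □((low_batt → gps) U (gps ∨ ¬low_batt)) holds.

Yes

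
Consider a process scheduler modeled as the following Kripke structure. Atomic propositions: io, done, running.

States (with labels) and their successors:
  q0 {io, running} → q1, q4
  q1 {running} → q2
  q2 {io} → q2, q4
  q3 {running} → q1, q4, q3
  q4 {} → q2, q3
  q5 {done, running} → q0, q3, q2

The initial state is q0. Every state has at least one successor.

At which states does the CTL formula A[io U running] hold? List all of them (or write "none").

States satisfying io: {q0, q2}.
States satisfying running: {q0, q1, q3, q5}.
States satisfying A[io U running]: {q0, q1, q3, q5}.

{q0, q1, q3, q5}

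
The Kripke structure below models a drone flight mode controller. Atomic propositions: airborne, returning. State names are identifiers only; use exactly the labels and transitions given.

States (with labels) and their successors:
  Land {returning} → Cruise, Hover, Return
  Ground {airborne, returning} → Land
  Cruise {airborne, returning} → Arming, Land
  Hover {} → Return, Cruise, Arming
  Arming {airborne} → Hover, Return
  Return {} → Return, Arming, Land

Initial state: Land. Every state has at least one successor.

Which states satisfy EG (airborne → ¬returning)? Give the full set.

{Land, Hover, Arming, Return}

States satisfying airborne → ¬returning: {Land, Hover, Arming, Return}.
States satisfying EG (airborne → ¬returning): {Land, Hover, Arming, Return}.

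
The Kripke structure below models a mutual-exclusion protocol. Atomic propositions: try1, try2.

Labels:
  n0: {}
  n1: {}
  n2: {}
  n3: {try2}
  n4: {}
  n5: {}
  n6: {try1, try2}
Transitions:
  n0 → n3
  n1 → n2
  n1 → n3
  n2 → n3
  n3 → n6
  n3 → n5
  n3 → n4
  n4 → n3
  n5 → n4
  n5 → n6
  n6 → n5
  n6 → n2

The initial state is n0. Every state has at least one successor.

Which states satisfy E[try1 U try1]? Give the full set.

{n6}

States satisfying try1: {n6}.
States satisfying E[try1 U try1]: {n6}.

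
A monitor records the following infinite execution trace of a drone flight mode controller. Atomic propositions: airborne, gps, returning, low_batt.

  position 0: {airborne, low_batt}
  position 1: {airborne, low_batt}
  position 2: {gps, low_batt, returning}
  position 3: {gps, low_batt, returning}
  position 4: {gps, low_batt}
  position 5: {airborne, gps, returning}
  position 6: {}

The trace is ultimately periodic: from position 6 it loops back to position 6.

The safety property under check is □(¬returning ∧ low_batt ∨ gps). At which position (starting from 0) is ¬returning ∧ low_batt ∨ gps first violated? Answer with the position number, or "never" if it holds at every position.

6

Check ¬returning ∧ low_batt ∨ gps at each position in order: 0 ✓, 1 ✓, 2 ✓, 3 ✓, 4 ✓, 5 ✓.
At position 6 the labels are {}, so ¬returning ∧ low_batt ∨ gps is false there. This is the first violation.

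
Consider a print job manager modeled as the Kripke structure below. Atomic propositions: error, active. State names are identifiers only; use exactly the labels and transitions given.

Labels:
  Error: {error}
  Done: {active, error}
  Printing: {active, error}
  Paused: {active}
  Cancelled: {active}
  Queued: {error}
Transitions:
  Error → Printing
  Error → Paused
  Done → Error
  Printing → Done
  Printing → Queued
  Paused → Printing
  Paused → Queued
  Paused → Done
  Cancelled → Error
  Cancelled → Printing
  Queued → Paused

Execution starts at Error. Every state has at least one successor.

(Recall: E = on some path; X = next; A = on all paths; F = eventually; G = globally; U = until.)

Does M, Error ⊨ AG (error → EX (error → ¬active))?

Holds

States satisfying error → EX (error → ¬active): {Error, Done, Printing, Paused, Cancelled, Queued}.
States satisfying AG (error → EX (error → ¬active)): {Error, Done, Printing, Paused, Cancelled, Queued}.
Every state reachable from Error satisfies error → EX (error → ¬active).
Error ∈ Sat(AG (error → EX (error → ¬active))).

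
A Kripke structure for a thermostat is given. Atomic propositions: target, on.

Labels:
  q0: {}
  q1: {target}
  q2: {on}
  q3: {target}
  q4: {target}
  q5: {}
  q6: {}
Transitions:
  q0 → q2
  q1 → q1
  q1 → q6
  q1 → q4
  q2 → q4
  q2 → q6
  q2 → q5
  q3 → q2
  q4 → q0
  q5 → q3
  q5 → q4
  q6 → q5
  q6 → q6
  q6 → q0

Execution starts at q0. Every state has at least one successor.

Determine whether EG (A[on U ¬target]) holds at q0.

Satisfied

States satisfying A[on U ¬target]: {q0, q2, q5, q6}.
States satisfying EG (A[on U ¬target]): {q0, q2, q6}.
q0 ∈ Sat(EG (A[on U ¬target])).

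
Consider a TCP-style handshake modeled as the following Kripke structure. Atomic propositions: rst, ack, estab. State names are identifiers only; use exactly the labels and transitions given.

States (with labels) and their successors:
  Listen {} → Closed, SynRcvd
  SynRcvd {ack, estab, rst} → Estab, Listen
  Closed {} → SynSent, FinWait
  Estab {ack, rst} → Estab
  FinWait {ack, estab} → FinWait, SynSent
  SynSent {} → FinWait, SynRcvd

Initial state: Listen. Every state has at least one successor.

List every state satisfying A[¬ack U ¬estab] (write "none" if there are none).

States satisfying ¬ack: {Listen, Closed, SynSent}.
States satisfying ¬estab: {Listen, Closed, Estab, SynSent}.
States satisfying A[¬ack U ¬estab]: {Listen, Closed, Estab, SynSent}.

{Listen, Closed, Estab, SynSent}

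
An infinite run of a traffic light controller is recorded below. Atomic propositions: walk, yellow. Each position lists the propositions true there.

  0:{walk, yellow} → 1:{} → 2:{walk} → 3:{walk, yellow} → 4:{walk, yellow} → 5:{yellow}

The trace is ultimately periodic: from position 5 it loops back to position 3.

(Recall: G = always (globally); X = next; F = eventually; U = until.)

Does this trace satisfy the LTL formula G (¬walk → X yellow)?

¬walk → X yellow must hold at every position from 0 onward. It fails at position 1, so G (¬walk → X yellow) is false.
Positions where ¬walk holds: 1, 5.
Check X yellow at each: 1→fails, 5→ok.

Does not hold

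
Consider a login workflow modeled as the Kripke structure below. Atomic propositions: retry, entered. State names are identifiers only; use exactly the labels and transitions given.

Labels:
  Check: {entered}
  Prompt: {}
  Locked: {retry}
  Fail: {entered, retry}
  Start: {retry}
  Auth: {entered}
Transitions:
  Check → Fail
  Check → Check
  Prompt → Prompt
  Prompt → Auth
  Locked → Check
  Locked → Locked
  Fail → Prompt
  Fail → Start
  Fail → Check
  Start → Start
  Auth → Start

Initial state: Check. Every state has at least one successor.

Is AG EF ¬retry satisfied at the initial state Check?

States satisfying EF ¬retry: {Check, Prompt, Locked, Fail, Auth}.
States satisfying AG EF ¬retry: ∅.
Start is reachable from Check and violates EF ¬retry, so AG fails at Check.
Check ∉ Sat(AG EF ¬retry).

Violated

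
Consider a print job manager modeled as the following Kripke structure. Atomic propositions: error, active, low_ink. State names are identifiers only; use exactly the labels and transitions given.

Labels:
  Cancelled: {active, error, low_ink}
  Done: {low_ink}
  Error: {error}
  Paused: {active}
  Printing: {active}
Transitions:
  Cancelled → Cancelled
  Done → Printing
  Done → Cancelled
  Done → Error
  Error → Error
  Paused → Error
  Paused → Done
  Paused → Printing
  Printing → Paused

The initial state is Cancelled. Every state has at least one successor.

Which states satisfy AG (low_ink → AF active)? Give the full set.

{Cancelled, Error}

States satisfying low_ink → AF active: {Cancelled, Error, Paused, Printing}.
States satisfying AG (low_ink → AF active): {Cancelled, Error}.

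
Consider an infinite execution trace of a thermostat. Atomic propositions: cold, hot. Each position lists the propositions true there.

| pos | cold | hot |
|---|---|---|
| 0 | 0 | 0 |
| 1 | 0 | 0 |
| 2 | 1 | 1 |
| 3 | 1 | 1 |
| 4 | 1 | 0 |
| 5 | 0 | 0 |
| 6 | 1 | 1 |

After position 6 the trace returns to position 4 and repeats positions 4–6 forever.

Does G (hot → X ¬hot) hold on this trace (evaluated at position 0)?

Violated

hot → X ¬hot must hold at every position from 0 onward. It fails at position 2, so G (hot → X ¬hot) is false.
Positions where hot holds: 2, 3, 6.
Check X ¬hot at each: 2→fails, 3→ok, 6→ok.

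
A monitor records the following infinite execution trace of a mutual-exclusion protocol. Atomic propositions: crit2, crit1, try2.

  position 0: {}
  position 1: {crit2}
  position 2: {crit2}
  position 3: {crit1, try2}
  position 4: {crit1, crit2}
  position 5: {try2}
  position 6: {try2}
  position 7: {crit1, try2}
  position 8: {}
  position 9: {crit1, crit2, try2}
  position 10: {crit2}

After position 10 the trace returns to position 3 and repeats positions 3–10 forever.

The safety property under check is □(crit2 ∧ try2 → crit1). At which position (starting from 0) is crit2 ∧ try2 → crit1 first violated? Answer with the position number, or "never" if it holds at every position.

crit2 ∧ try2 → crit1 holds at every position 0..10, and those are all the positions the trace ever visits, so the invariant □(crit2 ∧ try2 → crit1) is never violated.

never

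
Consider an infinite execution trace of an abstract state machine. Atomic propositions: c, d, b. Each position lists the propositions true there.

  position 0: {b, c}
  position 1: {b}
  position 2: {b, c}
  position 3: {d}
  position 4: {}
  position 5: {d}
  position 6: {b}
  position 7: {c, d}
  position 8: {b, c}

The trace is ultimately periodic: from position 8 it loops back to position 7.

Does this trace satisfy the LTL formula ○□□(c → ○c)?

The position after 0 is 1; □□(c → ○c) is false there.

No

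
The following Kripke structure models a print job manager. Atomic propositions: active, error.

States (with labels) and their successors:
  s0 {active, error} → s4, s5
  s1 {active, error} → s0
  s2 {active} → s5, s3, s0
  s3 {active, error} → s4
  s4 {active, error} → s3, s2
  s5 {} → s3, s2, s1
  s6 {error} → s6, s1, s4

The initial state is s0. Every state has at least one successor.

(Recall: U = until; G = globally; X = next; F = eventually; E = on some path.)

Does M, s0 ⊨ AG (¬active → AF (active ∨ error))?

Holds

States satisfying ¬active → AF (active ∨ error): {s0, s1, s2, s3, s4, s5, s6}.
States satisfying AG (¬active → AF (active ∨ error)): {s0, s1, s2, s3, s4, s5, s6}.
Every state reachable from s0 satisfies ¬active → AF (active ∨ error).
s0 ∈ Sat(AG (¬active → AF (active ∨ error))).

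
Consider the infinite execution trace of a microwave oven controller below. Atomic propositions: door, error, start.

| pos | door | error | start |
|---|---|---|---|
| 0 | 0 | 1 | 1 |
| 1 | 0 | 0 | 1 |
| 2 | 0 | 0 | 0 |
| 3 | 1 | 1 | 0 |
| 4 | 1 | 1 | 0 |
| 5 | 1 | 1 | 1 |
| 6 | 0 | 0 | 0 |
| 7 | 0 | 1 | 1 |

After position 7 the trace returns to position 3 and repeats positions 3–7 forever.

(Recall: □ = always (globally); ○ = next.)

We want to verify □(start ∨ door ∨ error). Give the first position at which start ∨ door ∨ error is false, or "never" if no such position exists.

Check start ∨ door ∨ error at each position in order: 0 ✓, 1 ✓.
At position 2 the labels are {}, so start ∨ door ∨ error is false there. This is the first violation.

2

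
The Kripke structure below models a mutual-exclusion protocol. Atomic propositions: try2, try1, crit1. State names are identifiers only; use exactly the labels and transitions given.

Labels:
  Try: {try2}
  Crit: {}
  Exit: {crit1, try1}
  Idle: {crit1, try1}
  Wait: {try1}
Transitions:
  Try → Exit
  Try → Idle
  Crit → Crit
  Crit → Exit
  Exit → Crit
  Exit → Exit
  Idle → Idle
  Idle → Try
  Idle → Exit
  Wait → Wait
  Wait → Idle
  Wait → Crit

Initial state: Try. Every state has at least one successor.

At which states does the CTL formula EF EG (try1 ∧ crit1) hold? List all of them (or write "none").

States satisfying EG (try1 ∧ crit1): {Exit, Idle}.
States satisfying EF EG (try1 ∧ crit1): {Try, Crit, Exit, Idle, Wait}.

{Try, Crit, Exit, Idle, Wait}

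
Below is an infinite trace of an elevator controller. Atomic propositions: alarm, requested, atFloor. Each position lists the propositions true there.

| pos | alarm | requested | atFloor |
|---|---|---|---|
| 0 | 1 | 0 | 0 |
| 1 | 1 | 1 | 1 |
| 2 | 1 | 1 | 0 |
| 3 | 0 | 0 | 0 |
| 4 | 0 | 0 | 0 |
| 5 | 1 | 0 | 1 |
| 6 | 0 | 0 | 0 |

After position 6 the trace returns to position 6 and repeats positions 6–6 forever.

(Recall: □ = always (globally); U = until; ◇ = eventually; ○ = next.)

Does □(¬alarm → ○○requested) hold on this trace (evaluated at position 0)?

¬alarm → ○○requested must hold at every position from 0 onward. It fails at position 3, so □(¬alarm → ○○requested) is false.
Positions where ¬alarm holds: 3, 4, 6.
Check ○○requested at each: 3→fails, 4→fails, 6→fails.

Violated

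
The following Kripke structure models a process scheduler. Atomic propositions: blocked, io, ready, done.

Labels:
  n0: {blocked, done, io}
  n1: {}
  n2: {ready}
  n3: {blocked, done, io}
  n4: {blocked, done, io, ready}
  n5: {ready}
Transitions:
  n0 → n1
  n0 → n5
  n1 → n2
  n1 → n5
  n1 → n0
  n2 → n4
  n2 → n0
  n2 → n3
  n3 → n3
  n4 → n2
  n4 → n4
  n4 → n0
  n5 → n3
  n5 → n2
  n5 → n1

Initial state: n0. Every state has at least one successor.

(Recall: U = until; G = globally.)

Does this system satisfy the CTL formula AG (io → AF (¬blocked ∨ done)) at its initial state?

States satisfying io → AF (¬blocked ∨ done): {n0, n1, n2, n3, n4, n5}.
States satisfying AG (io → AF (¬blocked ∨ done)): {n0, n1, n2, n3, n4, n5}.
Every state reachable from n0 satisfies io → AF (¬blocked ∨ done).
n0 ∈ Sat(AG (io → AF (¬blocked ∨ done))).

Holds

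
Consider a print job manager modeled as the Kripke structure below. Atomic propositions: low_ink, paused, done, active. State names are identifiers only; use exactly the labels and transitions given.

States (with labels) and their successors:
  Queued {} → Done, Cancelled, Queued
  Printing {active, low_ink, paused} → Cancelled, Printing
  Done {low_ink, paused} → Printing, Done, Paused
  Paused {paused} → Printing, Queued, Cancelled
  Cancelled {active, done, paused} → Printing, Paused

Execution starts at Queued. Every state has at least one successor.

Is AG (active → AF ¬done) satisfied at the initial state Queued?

Holds

States satisfying active → AF ¬done: {Queued, Printing, Done, Paused, Cancelled}.
States satisfying AG (active → AF ¬done): {Queued, Printing, Done, Paused, Cancelled}.
Every state reachable from Queued satisfies active → AF ¬done.
Queued ∈ Sat(AG (active → AF ¬done)).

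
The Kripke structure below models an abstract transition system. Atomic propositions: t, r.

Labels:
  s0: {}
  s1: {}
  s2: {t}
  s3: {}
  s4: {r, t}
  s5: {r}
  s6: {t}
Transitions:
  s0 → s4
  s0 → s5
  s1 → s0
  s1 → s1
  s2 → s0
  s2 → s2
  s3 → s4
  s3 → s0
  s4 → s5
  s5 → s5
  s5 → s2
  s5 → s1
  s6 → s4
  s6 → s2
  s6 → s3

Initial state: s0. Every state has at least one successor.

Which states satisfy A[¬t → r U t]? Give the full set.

{s2, s4, s6}

States satisfying ¬t → r: {s2, s4, s5, s6}.
States satisfying t: {s2, s4, s6}.
States satisfying A[¬t → r U t]: {s2, s4, s6}.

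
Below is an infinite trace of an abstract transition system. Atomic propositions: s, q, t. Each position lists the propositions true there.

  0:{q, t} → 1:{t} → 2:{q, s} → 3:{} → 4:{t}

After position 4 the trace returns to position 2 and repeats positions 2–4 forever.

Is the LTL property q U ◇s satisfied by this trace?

Walking from position 0: ◇s first holds at position 0, and q holds at every earlier position along the way, so q U ◇s holds.

Holds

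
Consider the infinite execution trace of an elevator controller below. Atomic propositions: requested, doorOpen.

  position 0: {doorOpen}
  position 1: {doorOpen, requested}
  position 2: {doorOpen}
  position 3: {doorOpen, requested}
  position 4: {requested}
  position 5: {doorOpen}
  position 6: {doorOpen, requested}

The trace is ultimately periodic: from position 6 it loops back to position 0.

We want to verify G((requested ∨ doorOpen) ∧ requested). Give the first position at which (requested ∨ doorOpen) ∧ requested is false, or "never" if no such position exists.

At position 0 the labels are {doorOpen}, so (requested ∨ doorOpen) ∧ requested is false there. This is the first violation.

0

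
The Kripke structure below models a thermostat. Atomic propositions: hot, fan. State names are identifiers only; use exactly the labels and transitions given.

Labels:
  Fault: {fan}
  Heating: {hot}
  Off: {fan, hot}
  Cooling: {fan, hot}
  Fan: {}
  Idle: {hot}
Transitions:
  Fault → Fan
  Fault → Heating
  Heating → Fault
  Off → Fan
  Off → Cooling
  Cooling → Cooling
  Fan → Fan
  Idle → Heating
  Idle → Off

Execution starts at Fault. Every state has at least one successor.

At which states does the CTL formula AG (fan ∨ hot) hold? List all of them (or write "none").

States satisfying fan ∨ hot: {Fault, Heating, Off, Cooling, Idle}.
States satisfying AG (fan ∨ hot): {Cooling}.

{Cooling}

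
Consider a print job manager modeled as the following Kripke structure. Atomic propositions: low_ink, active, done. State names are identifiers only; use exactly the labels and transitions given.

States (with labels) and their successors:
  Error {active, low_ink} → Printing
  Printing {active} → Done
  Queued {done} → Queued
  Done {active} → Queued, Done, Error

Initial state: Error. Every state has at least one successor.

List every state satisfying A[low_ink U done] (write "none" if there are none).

{Queued}

States satisfying low_ink: {Error}.
States satisfying done: {Queued}.
States satisfying A[low_ink U done]: {Queued}.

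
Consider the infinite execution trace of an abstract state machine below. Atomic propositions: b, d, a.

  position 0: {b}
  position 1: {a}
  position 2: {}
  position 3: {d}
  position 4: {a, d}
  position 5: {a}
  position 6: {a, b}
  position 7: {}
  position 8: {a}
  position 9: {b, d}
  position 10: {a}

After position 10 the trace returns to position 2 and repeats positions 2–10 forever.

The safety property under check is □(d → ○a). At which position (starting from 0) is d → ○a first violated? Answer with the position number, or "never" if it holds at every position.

d → ○a holds at every position 0..10, and those are all the positions the trace ever visits, so the invariant □(d → ○a) is never violated.

never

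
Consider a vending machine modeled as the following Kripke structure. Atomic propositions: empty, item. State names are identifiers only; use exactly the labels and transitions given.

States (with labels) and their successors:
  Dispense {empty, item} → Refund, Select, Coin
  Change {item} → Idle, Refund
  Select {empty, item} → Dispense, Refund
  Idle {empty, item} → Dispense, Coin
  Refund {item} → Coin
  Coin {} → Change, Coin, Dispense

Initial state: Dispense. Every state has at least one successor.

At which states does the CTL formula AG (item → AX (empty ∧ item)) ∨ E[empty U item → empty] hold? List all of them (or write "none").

States satisfying item → AX (empty ∧ item): {Coin}.
States satisfying AG (item → AX (empty ∧ item)): ∅.
States satisfying empty: {Dispense, Select, Idle}.
States satisfying item → empty: {Dispense, Select, Idle, Coin}.
States satisfying E[empty U item → empty]: {Dispense, Select, Idle, Coin}.
States satisfying AG (item → AX (empty ∧ item)) ∨ E[empty U item → empty]: {Dispense, Select, Idle, Coin}.

{Dispense, Select, Idle, Coin}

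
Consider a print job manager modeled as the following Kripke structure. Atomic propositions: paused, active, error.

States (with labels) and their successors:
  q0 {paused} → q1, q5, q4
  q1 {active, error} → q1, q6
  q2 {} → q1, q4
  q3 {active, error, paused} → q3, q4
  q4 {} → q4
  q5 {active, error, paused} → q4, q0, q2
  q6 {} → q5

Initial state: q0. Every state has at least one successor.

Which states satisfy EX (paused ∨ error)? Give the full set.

States satisfying paused ∨ error: {q0, q1, q3, q5}.
States satisfying EX (paused ∨ error): {q0, q1, q2, q3, q5, q6}.

{q0, q1, q2, q3, q5, q6}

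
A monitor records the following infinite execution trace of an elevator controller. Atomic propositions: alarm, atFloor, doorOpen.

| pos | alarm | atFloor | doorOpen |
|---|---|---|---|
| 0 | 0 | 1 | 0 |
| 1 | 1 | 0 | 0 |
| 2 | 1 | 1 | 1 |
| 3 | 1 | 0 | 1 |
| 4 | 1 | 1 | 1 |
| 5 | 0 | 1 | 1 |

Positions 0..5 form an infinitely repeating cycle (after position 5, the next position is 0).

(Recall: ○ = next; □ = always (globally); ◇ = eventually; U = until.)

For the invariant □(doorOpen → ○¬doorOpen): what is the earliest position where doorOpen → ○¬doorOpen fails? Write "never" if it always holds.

2

Check doorOpen → ○¬doorOpen at each position in order: 0 ✓, 1 ✓.
At position 2 the labels are {alarm, atFloor, doorOpen} and the next position 3 has {alarm, doorOpen}, so doorOpen → ○¬doorOpen is false there. This is the first violation.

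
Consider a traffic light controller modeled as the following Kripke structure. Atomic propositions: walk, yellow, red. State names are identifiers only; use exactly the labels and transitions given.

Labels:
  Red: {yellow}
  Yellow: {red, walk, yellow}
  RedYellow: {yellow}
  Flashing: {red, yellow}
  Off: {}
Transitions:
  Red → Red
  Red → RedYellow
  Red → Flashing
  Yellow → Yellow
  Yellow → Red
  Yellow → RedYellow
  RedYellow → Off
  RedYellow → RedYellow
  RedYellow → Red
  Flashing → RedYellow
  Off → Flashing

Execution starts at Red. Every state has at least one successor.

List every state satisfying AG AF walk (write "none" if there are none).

States satisfying AF walk: {Yellow}.
States satisfying AG AF walk: ∅.

none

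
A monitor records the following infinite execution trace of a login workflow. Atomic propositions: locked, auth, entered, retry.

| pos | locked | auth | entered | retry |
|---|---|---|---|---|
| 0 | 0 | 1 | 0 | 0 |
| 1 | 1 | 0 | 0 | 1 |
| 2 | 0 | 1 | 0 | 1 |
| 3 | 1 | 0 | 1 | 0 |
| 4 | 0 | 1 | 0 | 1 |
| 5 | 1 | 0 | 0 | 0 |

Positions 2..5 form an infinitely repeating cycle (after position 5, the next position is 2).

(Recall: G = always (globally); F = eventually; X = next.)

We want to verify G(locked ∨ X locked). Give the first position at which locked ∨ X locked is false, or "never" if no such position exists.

locked ∨ X locked holds at every position 0..5, and those are all the positions the trace ever visits, so the invariant G(locked ∨ X locked) is never violated.

never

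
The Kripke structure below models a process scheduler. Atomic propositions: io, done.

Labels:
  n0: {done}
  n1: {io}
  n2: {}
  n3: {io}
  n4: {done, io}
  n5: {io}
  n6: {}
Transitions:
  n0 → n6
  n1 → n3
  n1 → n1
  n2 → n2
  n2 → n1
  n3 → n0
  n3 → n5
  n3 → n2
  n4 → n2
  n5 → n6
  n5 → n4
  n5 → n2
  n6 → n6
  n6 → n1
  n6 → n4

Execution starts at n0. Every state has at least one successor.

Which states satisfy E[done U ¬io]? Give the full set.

{n0, n2, n4, n6}

States satisfying done: {n0, n4}.
States satisfying ¬io: {n0, n2, n6}.
States satisfying E[done U ¬io]: {n0, n2, n4, n6}.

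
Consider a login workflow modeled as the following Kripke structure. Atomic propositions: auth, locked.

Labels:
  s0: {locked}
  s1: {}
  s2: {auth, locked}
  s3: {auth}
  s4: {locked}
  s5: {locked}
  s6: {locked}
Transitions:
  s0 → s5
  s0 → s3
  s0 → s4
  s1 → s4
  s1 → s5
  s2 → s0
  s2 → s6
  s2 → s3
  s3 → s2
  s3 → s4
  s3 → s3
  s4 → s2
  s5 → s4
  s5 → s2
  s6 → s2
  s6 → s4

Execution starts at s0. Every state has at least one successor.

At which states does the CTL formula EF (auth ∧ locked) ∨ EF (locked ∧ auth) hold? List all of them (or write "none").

{s0, s1, s2, s3, s4, s5, s6}

States satisfying auth ∧ locked: {s2}.
States satisfying EF (auth ∧ locked): {s0, s1, s2, s3, s4, s5, s6}.
States satisfying locked ∧ auth: {s2}.
States satisfying EF (locked ∧ auth): {s0, s1, s2, s3, s4, s5, s6}.
States satisfying EF (auth ∧ locked) ∨ EF (locked ∧ auth): {s0, s1, s2, s3, s4, s5, s6}.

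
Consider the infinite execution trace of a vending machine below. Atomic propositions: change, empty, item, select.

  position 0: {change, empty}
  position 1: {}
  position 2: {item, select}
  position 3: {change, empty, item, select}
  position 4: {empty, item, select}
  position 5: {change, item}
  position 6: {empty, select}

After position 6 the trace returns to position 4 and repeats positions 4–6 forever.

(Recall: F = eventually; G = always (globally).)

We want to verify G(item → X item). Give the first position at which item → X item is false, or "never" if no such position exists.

Check item → X item at each position in order: 0 ✓, 1 ✓, 2 ✓, 3 ✓, 4 ✓.
At position 5 the labels are {change, item} and the next position 6 has {empty, select}, so item → X item is false there. This is the first violation.

5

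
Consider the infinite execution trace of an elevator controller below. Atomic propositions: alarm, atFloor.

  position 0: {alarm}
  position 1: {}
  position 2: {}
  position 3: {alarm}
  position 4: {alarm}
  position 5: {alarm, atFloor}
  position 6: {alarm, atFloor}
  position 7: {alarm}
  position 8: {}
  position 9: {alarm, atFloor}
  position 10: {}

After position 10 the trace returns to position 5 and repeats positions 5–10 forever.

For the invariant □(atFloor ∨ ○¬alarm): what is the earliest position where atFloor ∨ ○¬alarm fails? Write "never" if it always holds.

Check atFloor ∨ ○¬alarm at each position in order: 0 ✓, 1 ✓.
At position 2 the labels are {} and the next position 3 has {alarm}, so atFloor ∨ ○¬alarm is false there. This is the first violation.

2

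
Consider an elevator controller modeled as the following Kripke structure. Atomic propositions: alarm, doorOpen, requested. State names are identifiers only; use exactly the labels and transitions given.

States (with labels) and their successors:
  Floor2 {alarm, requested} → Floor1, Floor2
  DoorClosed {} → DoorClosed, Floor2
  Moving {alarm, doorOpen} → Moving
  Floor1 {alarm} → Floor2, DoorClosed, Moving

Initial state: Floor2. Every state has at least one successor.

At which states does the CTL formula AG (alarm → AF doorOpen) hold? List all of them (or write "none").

{Moving}

States satisfying alarm → AF doorOpen: {DoorClosed, Moving}.
States satisfying AG (alarm → AF doorOpen): {Moving}.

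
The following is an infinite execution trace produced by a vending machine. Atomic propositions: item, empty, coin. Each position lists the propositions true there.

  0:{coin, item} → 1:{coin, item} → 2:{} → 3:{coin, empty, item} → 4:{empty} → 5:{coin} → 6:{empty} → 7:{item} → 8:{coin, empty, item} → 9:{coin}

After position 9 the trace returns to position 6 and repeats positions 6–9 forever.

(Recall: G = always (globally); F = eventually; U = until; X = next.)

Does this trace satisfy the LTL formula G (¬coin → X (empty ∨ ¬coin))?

Does not hold

¬coin → X (empty ∨ ¬coin) must hold at every position from 0 onward. It fails at position 4, so G (¬coin → X (empty ∨ ¬coin)) is false.
Positions where ¬coin holds: 2, 4, 6, 7.
Check X (empty ∨ ¬coin) at each: 2→ok, 4→fails, 6→ok, 7→ok.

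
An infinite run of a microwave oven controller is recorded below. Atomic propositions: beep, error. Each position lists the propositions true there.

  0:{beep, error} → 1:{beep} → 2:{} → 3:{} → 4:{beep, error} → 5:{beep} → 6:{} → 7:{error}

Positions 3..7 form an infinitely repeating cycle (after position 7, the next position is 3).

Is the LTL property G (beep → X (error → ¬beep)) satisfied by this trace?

beep → X (error → ¬beep) holds at every position 0..7, and those are all positions ever visited, so G (beep → X (error → ¬beep)) holds.
Positions where beep holds: 0, 1, 4, 5.
Check X (error → ¬beep) at each: 0→ok, 1→ok, 4→ok, 5→ok.

Yes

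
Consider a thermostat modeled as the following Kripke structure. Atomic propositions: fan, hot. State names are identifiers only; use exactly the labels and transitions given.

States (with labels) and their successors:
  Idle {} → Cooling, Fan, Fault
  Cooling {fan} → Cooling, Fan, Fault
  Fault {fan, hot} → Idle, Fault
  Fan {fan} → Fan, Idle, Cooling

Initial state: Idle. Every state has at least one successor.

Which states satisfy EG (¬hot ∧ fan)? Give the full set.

States satisfying ¬hot ∧ fan: {Cooling, Fan}.
States satisfying EG (¬hot ∧ fan): {Cooling, Fan}.

{Cooling, Fan}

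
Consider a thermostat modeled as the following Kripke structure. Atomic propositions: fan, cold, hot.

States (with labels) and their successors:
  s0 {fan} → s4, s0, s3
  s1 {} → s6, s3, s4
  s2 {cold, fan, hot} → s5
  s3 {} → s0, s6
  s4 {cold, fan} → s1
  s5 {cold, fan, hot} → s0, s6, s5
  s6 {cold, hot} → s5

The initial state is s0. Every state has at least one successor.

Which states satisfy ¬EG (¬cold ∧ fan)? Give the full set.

States satisfying ¬cold ∧ fan: {s0}.
States satisfying EG (¬cold ∧ fan): {s0}.
States satisfying ¬EG (¬cold ∧ fan): {s1, s2, s3, s4, s5, s6}.

{s1, s2, s3, s4, s5, s6}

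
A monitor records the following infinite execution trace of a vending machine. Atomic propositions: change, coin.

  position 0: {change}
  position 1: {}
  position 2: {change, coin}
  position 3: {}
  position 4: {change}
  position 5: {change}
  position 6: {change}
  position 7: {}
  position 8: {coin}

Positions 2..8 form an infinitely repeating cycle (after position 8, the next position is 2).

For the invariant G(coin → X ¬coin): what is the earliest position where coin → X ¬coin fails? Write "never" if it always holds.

8

Check coin → X ¬coin at each position in order: 0 ✓, 1 ✓, 2 ✓, 3 ✓, 4 ✓, 5 ✓, 6 ✓, 7 ✓.
At position 8 the labels are {coin} and the next position 2 has {change, coin}, so coin → X ¬coin is false there. This is the first violation.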